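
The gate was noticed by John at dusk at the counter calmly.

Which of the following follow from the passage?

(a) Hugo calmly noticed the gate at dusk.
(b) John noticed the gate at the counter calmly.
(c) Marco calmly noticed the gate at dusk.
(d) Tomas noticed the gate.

(b)

(a) Not entailed — the passage has John noticing the gate, not Hugo.
(b) Entailed — dropping 'at dusk' leaves a sub-description the original still satisfies.
(c) Not entailed — the passage has John noticing the gate, not Marco.
(d) Not entailed — the passage has John noticing the gate, not Tomas.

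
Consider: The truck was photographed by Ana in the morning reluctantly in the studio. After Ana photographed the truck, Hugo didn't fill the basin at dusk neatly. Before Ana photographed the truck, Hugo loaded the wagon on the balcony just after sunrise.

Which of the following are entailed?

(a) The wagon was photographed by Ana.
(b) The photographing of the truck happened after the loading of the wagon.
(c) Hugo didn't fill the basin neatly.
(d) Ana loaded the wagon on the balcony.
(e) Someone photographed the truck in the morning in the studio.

(b), (e)

(a) Not entailed — Ana photographed the truck, not the wagon; the wagon belongs to the loading event.
(b) Entailed — the narrative places the loading before the photographing.
(c) Not entailed — dropping 'at dusk' under negation is not valid — the original leaves open that Hugo filled the basin some other way.
(d) Not entailed — the passage has Hugo loading the wagon, not Ana.
(e) Entailed — this follows by dropping conjuncts from the photographing event's description.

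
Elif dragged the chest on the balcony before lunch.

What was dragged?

the chest

'the chest' marks the patient of the dragging event.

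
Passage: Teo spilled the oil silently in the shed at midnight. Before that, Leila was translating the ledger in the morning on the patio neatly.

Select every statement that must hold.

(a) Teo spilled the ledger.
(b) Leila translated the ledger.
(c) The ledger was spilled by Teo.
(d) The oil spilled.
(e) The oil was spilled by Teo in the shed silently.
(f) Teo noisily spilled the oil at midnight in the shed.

(d), (e)

(a) Not entailed — Teo spilled the oil, not the ledger; the ledger belongs to the translating event.
(b) Not entailed — 'was translating' is progressive on an accomplishment; it does not entail the completed 'translated'.
(c) Not entailed — Teo spilled the oil, not the ledger; the ledger belongs to the translating event.
(d) Entailed — 'Teo spilled the oil' is causative; it entails the inchoative 'the oil spilled'.
(e) Entailed — this follows by dropping conjuncts from the spilling event's description.
(f) Not entailed — 'noisily' adds a manner not in (and inconsistent with) the original.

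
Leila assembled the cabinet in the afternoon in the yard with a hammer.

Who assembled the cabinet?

'Leila' marks the agent of the assembling event.

Leila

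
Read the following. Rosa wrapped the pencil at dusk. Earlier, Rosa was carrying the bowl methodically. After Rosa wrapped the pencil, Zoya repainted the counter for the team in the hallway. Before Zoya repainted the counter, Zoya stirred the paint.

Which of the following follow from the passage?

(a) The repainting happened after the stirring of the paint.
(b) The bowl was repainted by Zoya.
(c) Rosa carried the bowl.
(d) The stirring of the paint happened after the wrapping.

(a) Entailed — the narrative places the stirring before the repainting.
(b) Not entailed — Zoya repainted the counter, not the bowl; the bowl belongs to the carrying event.
(c) Entailed — 'carry' is an activity; 'was carrying' entails that some carrying happened, so 'carried' holds.
(d) Not entailed — the narrative doesn't order the wrapping relative to the stirring.

(a), (c)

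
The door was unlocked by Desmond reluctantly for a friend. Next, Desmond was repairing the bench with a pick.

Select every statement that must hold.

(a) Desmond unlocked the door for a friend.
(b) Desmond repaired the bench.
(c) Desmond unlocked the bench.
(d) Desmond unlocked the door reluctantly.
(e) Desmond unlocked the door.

(a) Entailed — dropping 'reluctantly' leaves a sub-description the original still satisfies.
(b) Not entailed — 'was repairing' is progressive on an accomplishment; it does not entail the completed 'repaired'.
(c) Not entailed — Desmond unlocked the door, not the bench; the bench belongs to the repairing event.
(d) Entailed — every conjunct here is already in the original unlocking event.
(e) Entailed — every conjunct here is already in the original unlocking event.

(a), (d), (e)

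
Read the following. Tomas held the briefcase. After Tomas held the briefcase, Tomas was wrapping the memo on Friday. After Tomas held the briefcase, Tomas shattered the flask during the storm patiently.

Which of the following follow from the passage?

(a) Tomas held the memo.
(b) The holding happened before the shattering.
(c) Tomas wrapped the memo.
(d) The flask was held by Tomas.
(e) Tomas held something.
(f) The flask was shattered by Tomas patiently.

(a) Not entailed — Tomas held the briefcase, not the memo; the memo belongs to the wrapping event.
(b) Entailed — the narrative places the holding before the shattering.
(c) Not entailed — 'was wrapping' is progressive on an accomplishment; it does not entail the completed 'wrapped'.
(d) Not entailed — Tomas held the briefcase, not the flask; the flask belongs to the shattering event.
(e) Entailed — generalizing the patient leaves a sub-description the original still satisfies.
(f) Entailed — dropping 'during the storm' leaves a sub-description the original still satisfies.

(b), (e), (f)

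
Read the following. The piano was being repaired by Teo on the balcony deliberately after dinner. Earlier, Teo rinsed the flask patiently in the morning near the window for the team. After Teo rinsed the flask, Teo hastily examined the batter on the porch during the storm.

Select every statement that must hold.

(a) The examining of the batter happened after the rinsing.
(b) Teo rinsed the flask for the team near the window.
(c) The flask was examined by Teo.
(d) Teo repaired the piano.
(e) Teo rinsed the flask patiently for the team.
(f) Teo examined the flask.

(a), (b), (e)

(a) Entailed — the narrative places the rinsing before the examining.
(b) Entailed — every conjunct here is already in the original rinsing event.
(c) Not entailed — Teo examined the batter, not the flask; the flask belongs to the rinsing event.
(d) Not entailed — 'was repairing' is progressive on an accomplishment; it does not entail the completed 'repaired'.
(e) Entailed — this follows by dropping conjuncts from the rinsing event's description.
(f) Not entailed — Teo examined the batter, not the flask; the flask belongs to the rinsing event.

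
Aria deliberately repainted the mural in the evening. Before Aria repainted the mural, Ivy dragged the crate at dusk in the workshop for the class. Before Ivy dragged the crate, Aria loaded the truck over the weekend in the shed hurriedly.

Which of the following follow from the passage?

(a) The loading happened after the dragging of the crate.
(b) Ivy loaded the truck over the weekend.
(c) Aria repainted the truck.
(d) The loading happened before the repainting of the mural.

(d)

(a) Not entailed — the narrative places the loading before the dragging, not after.
(b) Not entailed — the passage has Aria loading the truck, not Ivy.
(c) Not entailed — Aria repainted the mural, not the truck; the truck belongs to the loading event.
(d) Entailed — the narrative places the loading before the repainting.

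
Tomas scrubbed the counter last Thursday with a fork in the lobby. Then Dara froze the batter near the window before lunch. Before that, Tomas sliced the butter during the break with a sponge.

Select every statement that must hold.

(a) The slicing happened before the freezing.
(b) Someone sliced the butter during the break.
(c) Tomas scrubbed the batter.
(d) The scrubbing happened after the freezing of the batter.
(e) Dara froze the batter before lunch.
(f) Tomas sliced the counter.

(a) Entailed — the narrative places the slicing before the freezing.
(b) Entailed — every conjunct here is already in the original slicing event.
(c) Not entailed — Tomas scrubbed the counter, not the batter; the batter belongs to the freezing event.
(d) Not entailed — the narrative places the scrubbing before the freezing, not after.
(e) Entailed — this follows by dropping conjuncts from the freezing event's description.
(f) Not entailed — Tomas sliced the butter, not the counter; the counter belongs to the scrubbing event.

(a), (b), (e)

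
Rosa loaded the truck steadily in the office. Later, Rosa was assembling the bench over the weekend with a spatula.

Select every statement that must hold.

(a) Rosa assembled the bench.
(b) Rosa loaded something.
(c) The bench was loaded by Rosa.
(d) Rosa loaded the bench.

(a) Not entailed — 'was assembling' is progressive on an accomplishment; it does not entail the completed 'assembled'.
(b) Entailed — every conjunct here is already in the original loading event.
(c) Not entailed — Rosa loaded the truck, not the bench; the bench belongs to the assembling event.
(d) Not entailed — Rosa loaded the truck, not the bench; the bench belongs to the assembling event.

(b)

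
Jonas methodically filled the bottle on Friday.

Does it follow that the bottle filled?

yes

'Jonas filled the bottle' is the causative; it entails the inchoative 'the bottle filled'.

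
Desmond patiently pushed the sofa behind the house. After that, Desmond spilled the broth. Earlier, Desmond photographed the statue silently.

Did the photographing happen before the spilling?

The narrative orders the photographing before the spilling.

yes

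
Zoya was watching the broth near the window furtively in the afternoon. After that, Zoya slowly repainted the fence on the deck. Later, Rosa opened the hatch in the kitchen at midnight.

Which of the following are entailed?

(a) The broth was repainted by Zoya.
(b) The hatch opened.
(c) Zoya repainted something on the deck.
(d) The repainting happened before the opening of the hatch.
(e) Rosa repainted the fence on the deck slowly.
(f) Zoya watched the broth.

(a) Not entailed — Zoya repainted the fence, not the broth; the broth belongs to the watching event.
(b) Entailed — 'Rosa opened the hatch' is causative; it entails the inchoative 'the hatch opened'.
(c) Entailed — this follows by dropping conjuncts from the repainting event's description.
(d) Entailed — the narrative places the repainting before the opening.
(e) Not entailed — the passage has Zoya repainting the fence, not Rosa.
(f) Entailed — 'watch' is an activity; 'was watching' entails that some watching happened, so 'watched' holds.

(b), (c), (d), (f)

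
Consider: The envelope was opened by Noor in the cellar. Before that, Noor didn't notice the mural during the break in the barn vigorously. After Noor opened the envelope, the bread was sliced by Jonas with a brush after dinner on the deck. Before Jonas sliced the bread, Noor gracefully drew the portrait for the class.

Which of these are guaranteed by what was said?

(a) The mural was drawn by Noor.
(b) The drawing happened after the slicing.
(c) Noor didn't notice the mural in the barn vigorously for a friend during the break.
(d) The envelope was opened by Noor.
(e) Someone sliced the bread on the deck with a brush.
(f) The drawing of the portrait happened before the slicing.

(c), (d), (e), (f)

(a) Not entailed — Noor drew the portrait, not the mural; the mural belongs to the noticing event.
(b) Not entailed — the narrative places the drawing before the slicing, not after.
(c) Entailed — under negation, adding a further restriction is entailed: if no such noticing event occurred, none occurred for a friend either.
(d) Entailed — this follows by dropping conjuncts from the opening event's description.
(e) Entailed — this follows by dropping conjuncts from the slicing event's description.
(f) Entailed — the narrative places the drawing before the slicing.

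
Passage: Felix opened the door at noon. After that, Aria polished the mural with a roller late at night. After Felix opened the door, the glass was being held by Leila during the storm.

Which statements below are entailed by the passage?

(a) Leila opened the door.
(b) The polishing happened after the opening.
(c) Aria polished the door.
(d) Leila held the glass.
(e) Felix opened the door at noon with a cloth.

(b), (d)

(a) Not entailed — the passage has Felix opening the door, not Leila.
(b) Entailed — the narrative places the opening before the polishing.
(c) Not entailed — Aria polished the mural, not the door; the door belongs to the opening event.
(d) Entailed — 'hold' is an activity; 'was holding' entails that some holding happened, so 'held' holds.
(e) Not entailed — 'with a cloth' adds information not in the original event.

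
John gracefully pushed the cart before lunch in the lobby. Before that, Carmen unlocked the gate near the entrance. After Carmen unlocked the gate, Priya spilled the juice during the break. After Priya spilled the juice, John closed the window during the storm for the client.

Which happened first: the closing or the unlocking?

the unlocking

The connectives place the unlocking before the closing.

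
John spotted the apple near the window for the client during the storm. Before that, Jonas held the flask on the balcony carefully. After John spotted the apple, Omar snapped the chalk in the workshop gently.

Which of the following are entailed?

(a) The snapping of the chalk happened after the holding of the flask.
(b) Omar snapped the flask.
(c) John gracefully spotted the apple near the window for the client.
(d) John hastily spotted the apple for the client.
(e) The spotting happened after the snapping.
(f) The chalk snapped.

(a), (f)

(a) Entailed — the narrative places the holding before the snapping.
(b) Not entailed — Omar snapped the chalk, not the flask; the flask belongs to the holding event.
(c) Not entailed — 'gracefully' adds information not in the original event.
(d) Not entailed — 'hastily' adds information not in the original event.
(e) Not entailed — the narrative places the spotting before the snapping, not after.
(f) Entailed — 'Omar snapped the chalk' is causative; it entails the inchoative 'the chalk snapped'.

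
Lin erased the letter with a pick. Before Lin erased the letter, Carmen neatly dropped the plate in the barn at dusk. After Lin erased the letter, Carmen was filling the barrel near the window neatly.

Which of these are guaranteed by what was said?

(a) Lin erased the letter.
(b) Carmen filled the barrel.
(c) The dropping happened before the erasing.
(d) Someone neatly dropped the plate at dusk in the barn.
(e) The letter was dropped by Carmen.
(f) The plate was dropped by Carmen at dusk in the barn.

(a), (c), (d), (f)

(a) Entailed — the original entails any weakening of itself; this just drops 'with a pick'.
(b) Not entailed — 'was filling' is progressive on an accomplishment; it does not entail the completed 'filled'.
(c) Entailed — the narrative places the dropping before the erasing.
(d) Entailed — generalizing the agent leaves a sub-description the original still satisfies.
(e) Not entailed — Carmen dropped the plate, not the letter; the letter belongs to the erasing event.
(f) Entailed — this follows by dropping conjuncts from the dropping event's description.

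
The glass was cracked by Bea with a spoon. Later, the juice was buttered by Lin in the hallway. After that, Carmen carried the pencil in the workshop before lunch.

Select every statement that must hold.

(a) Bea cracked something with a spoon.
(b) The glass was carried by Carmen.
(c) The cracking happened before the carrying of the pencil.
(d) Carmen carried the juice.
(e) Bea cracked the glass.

(a), (c), (e)

(a) Entailed — the original entails any weakening of itself; this just generalizes the patient.
(b) Not entailed — Carmen carried the pencil, not the glass; the glass belongs to the cracking event.
(c) Entailed — the narrative places the cracking before the carrying.
(d) Not entailed — Carmen carried the pencil, not the juice; the juice belongs to the buttering event.
(e) Entailed — this follows by dropping conjuncts from the cracking event's description.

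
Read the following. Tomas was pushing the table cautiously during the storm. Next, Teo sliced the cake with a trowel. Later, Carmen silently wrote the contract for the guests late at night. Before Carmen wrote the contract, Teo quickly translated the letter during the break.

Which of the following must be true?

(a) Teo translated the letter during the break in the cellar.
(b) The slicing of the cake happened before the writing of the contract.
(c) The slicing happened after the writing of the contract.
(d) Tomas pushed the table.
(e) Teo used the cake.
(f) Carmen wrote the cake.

(a) Not entailed — 'in the cellar' adds information not in the original event.
(b) Entailed — the narrative places the slicing before the writing.
(c) Not entailed — the narrative places the slicing before the writing, not after.
(d) Entailed — 'push' is an activity; 'was pushing' entails that some pushing happened, so 'pushed' holds.
(e) Not entailed — the cake is the patient, not an instrument — Teo used a trowel.
(f) Not entailed — Carmen wrote the contract, not the cake; the cake belongs to the slicing event.

(b), (d)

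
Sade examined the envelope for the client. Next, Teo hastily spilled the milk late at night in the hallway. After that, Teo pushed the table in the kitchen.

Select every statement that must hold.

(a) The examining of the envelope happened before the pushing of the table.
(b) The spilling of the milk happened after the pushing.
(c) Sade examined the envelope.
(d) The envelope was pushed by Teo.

(a) Entailed — the narrative places the examining before the pushing.
(b) Not entailed — the narrative places the spilling before the pushing, not after.
(c) Entailed — dropping 'for the client' leaves a sub-description the original still satisfies.
(d) Not entailed — Teo pushed the table, not the envelope; the envelope belongs to the examining event.

(a), (c)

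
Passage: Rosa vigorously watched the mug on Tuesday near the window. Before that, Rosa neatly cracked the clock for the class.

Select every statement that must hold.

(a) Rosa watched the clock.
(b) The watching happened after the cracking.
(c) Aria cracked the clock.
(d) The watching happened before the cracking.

(a) Not entailed — Rosa watched the mug, not the clock; the clock belongs to the cracking event.
(b) Entailed — the narrative places the cracking before the watching.
(c) Not entailed — the passage has Rosa cracking the clock, not Aria.
(d) Not entailed — the narrative places the cracking before the watching, not after.

(b)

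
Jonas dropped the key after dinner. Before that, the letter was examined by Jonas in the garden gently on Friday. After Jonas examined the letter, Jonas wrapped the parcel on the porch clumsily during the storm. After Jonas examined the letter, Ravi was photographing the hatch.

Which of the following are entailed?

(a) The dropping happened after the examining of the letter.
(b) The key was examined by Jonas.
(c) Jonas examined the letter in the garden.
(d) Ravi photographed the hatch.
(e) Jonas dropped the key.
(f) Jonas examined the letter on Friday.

(a) Entailed — the narrative places the examining before the dropping.
(b) Not entailed — Jonas examined the letter, not the key; the key belongs to the dropping event.
(c) Entailed — the original entails any weakening of itself; this just drops 'gently', 'on Friday'.
(d) Not entailed — 'was photographing' is progressive on an accomplishment; it does not entail the completed 'photographed'.
(e) Entailed — the original entails any weakening of itself; this just drops 'after dinner'.
(f) Entailed — the original entails any weakening of itself; this just drops 'gently', 'in the garden'.

(a), (c), (e), (f)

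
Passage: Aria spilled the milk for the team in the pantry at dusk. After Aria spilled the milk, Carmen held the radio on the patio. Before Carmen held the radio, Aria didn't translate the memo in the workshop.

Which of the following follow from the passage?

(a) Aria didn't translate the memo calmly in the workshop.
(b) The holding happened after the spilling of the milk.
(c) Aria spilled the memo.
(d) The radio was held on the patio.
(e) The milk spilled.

(a), (b), (d), (e)

(a) Entailed — under negation, adding a further restriction is entailed: if no such translating event occurred, none occurred calmly either.
(b) Entailed — the narrative places the spilling before the holding.
(c) Not entailed — Aria spilled the milk, not the memo; the memo belongs to the translating event.
(d) Entailed — generalizing the agent leaves a sub-description the original still satisfies.
(e) Entailed — 'Aria spilled the milk' is causative; it entails the inchoative 'the milk spilled'.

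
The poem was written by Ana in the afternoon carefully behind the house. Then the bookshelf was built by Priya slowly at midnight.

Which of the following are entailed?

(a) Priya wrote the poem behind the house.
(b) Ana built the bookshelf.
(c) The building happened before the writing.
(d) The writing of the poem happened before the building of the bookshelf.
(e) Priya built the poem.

(d)

(a) Not entailed — the passage has Ana writing the poem, not Priya.
(b) Not entailed — the passage has Priya building the bookshelf, not Ana.
(c) Not entailed — the narrative places the writing before the building, not after.
(d) Entailed — the narrative places the writing before the building.
(e) Not entailed — Priya built the bookshelf, not the poem; the poem belongs to the writing event.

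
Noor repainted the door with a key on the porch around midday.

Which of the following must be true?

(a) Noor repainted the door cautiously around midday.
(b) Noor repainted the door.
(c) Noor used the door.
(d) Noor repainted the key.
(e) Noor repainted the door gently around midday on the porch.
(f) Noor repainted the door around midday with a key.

(b), (f)

(a) Not entailed — 'cautiously' adds information not in the original event.
(b) Entailed — this follows by dropping conjuncts from the repainting event's description.
(c) Not entailed — the door is the patient, not an instrument — Noor used a key.
(d) Not entailed — the key is the instrument, not what was repainted.
(e) Not entailed — 'gently' adds information not in the original event.
(f) Entailed — this follows by dropping conjuncts from the repainting event's description.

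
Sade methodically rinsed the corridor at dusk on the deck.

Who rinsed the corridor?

Sade

'Sade' marks the agent of the rinsing event.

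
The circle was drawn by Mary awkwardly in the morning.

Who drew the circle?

Mary

'Mary' marks the agent of the drawing event.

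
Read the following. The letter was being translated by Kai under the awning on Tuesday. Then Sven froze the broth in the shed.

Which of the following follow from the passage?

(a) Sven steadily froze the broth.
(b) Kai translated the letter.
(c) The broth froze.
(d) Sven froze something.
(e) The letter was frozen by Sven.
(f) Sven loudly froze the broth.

(c), (d)

(a) Not entailed — 'steadily' adds information not in the original event.
(b) Not entailed — 'was translating' is progressive on an accomplishment; it does not entail the completed 'translated'.
(c) Entailed — 'Sven froze the broth' is causative; it entails the inchoative 'the broth froze'.
(d) Entailed — dropping 'in the shed' and generalizing the patient leaves a sub-description the original still satisfies.
(e) Not entailed — Sven froze the broth, not the letter; the letter belongs to the translating event.
(f) Not entailed — 'loudly' adds information not in the original event.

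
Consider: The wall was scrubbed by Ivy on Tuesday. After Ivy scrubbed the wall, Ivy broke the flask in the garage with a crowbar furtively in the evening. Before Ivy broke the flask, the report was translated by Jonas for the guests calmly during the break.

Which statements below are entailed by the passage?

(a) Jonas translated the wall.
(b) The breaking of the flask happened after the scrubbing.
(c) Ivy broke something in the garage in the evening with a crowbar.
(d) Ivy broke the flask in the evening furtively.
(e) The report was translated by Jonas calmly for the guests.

(a) Not entailed — Jonas translated the report, not the wall; the wall belongs to the scrubbing event.
(b) Entailed — the narrative places the scrubbing before the breaking.
(c) Entailed — this follows by dropping conjuncts from the breaking event's description.
(d) Entailed — this follows by dropping conjuncts from the breaking event's description.
(e) Entailed — this follows by dropping conjuncts from the translating event's description.

(b), (c), (d), (e)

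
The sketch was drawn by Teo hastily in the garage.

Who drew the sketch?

Teo

'Teo' marks the agent of the drawing event.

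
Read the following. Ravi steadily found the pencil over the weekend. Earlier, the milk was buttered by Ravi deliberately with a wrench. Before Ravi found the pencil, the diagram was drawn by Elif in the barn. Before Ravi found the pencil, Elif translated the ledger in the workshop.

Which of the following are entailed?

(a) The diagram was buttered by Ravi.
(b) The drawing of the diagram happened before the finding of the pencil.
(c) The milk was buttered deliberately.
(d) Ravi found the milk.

(b), (c)

(a) Not entailed — Ravi buttered the milk, not the diagram; the diagram belongs to the drawing event.
(b) Entailed — the narrative places the drawing before the finding.
(c) Entailed — the original entails any weakening of itself; this just drops 'with a wrench' and generalizes the agent.
(d) Not entailed — Ravi found the pencil, not the milk; the milk belongs to the buttering event.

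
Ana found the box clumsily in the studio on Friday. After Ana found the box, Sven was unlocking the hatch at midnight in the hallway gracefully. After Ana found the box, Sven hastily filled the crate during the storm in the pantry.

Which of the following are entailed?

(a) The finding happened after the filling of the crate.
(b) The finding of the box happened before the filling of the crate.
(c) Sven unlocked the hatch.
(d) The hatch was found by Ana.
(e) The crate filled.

(b), (e)

(a) Not entailed — the narrative places the finding before the filling, not after.
(b) Entailed — the narrative places the finding before the filling.
(c) Not entailed — 'was unlocking' is progressive on an accomplishment; it does not entail the completed 'unlocked'.
(d) Not entailed — Ana found the box, not the hatch; the hatch belongs to the unlocking event.
(e) Entailed — 'Sven filled the crate' is causative; it entails the inchoative 'the crate filled'.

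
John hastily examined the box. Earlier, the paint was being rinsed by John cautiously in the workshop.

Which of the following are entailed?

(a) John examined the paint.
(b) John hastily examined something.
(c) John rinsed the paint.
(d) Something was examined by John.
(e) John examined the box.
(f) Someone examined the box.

(a) Not entailed — John examined the box, not the paint; the paint belongs to the rinsing event.
(b) Entailed — this follows by dropping conjuncts from the examining event's description.
(c) Entailed — 'rinse' is an activity; 'was rinsing' entails that some rinsing happened, so 'rinsed' holds.
(d) Entailed — dropping 'hastily' and generalizing the patient leaves a sub-description the original still satisfies.
(e) Entailed — dropping 'hastily' leaves a sub-description the original still satisfies.
(f) Entailed — this follows by dropping conjuncts from the examining event's description.

(b), (c), (d), (e), (f)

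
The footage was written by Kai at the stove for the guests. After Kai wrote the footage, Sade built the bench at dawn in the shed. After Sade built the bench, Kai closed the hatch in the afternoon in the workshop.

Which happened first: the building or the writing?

The connectives place the writing before the building.

the writing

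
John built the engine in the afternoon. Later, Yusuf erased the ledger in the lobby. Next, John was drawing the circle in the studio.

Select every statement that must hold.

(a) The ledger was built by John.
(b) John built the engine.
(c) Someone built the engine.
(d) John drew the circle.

(b), (c)

(a) Not entailed — John built the engine, not the ledger; the ledger belongs to the erasing event.
(b) Entailed — every conjunct here is already in the original building event.
(c) Entailed — this follows by dropping conjuncts from the building event's description.
(d) Not entailed — 'was drawing' is progressive on an accomplishment; it does not entail the completed 'drew'.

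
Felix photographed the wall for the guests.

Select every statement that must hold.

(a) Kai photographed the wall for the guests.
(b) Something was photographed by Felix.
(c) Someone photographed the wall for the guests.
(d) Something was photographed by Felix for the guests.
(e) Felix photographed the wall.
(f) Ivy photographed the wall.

(b), (c), (d), (e)

(a) Not entailed — the passage has Felix photographing the wall, not Kai.
(b) Entailed — every conjunct here is already in the original photographing event.
(c) Entailed — this follows by dropping conjuncts from the photographing event's description.
(d) Entailed — the original entails any weakening of itself; this just generalizes the patient.
(e) Entailed — dropping 'for the guests' leaves a sub-description the original still satisfies.
(f) Not entailed — the passage has Felix photographing the wall, not Ivy.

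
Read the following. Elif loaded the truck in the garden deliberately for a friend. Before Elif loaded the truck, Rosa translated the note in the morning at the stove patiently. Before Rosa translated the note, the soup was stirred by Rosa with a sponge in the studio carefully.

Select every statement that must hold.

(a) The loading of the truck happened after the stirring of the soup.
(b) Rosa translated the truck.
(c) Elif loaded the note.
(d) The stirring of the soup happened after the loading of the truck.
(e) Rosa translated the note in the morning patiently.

(a), (e)

(a) Entailed — the narrative places the stirring before the loading.
(b) Not entailed — Rosa translated the note, not the truck; the truck belongs to the loading event.
(c) Not entailed — Elif loaded the truck, not the note; the note belongs to the translating event.
(d) Not entailed — the narrative places the stirring before the loading, not after.
(e) Entailed — every conjunct here is already in the original translating event.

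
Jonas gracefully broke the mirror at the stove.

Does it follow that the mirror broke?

'Jonas broke the mirror' is the causative; it entails the inchoative 'the mirror broke'.

yes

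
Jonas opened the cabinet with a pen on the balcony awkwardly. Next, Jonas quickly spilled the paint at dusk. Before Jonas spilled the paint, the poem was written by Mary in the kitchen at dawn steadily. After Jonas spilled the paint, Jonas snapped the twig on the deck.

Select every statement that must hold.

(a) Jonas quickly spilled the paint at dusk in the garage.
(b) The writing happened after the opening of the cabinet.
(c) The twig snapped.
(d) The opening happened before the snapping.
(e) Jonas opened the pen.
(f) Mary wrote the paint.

(a) Not entailed — 'in the garage' adds information not in the original event.
(b) Not entailed — the narrative doesn't order the opening relative to the writing.
(c) Entailed — 'Jonas snapped the twig' is causative; it entails the inchoative 'the twig snapped'.
(d) Entailed — the narrative places the opening before the snapping.
(e) Not entailed — the pen is the instrument, not what was opened.
(f) Not entailed — Mary wrote the poem, not the paint; the paint belongs to the spilling event.

(c), (d)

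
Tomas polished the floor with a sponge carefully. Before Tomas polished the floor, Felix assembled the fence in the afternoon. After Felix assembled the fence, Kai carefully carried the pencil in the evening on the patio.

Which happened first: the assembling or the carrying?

the assembling

The connectives place the assembling before the carrying.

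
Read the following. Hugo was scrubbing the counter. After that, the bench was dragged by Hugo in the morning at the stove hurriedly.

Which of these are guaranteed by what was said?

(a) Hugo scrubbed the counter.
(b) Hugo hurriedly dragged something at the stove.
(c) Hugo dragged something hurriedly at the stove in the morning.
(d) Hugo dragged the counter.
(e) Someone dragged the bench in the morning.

(a), (b), (c), (e)

(a) Entailed — 'scrub' is an activity; 'was scrubbing' entails that some scrubbing happened, so 'scrubbed' holds.
(b) Entailed — dropping 'in the morning' and generalizing the patient leaves a sub-description the original still satisfies.
(c) Entailed — every conjunct here is already in the original dragging event.
(d) Not entailed — Hugo dragged the bench, not the counter; the counter belongs to the scrubbing event.
(e) Entailed — dropping 'hurriedly', 'at the stove' and generalizing the agent leaves a sub-description the original still satisfies.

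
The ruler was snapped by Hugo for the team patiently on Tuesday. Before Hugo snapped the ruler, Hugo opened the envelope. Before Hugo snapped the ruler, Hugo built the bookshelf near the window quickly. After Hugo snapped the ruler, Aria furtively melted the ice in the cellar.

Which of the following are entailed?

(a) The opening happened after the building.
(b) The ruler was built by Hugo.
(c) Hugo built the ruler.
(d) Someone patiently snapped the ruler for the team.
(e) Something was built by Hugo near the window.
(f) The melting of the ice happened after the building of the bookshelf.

(d), (e), (f)

(a) Not entailed — the narrative doesn't order the building relative to the opening.
(b) Not entailed — Hugo built the bookshelf, not the ruler; the ruler belongs to the snapping event.
(c) Not entailed — Hugo built the bookshelf, not the ruler; the ruler belongs to the snapping event.
(d) Entailed — dropping 'on Tuesday' and generalizing the agent leaves a sub-description the original still satisfies.
(e) Entailed — every conjunct here is already in the original building event.
(f) Entailed — the narrative places the building before the melting.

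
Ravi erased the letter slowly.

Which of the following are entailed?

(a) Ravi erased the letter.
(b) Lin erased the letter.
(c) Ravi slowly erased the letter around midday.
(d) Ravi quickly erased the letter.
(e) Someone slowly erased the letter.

(a), (e)

(a) Entailed — the original entails any weakening of itself; this just drops 'slowly'.
(b) Not entailed — the passage has Ravi erasing the letter, not Lin.
(c) Not entailed — 'around midday' adds information not in the original event.
(d) Not entailed — 'quickly' adds a manner not in (and inconsistent with) the original.
(e) Entailed — generalizing the agent leaves a sub-description the original still satisfies.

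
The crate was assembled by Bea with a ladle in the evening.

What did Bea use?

a ladle

'with a ladle' marks the instrument of the assembling event.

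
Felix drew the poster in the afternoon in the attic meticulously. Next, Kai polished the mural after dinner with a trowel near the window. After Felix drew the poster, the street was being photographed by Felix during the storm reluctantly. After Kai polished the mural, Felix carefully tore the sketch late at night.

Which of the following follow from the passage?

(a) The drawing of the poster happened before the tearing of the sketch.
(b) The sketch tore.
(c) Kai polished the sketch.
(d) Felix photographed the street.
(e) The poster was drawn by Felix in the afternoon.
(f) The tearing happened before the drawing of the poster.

(a), (b), (e)

(a) Entailed — the narrative places the drawing before the tearing.
(b) Entailed — 'Felix tore the sketch' is causative; it entails the inchoative 'the sketch tore'.
(c) Not entailed — Kai polished the mural, not the sketch; the sketch belongs to the tearing event.
(d) Not entailed — 'was photographing' is progressive on an accomplishment; it does not entail the completed 'photographed'.
(e) Entailed — this follows by dropping conjuncts from the drawing event's description.
(f) Not entailed — the narrative places the drawing before the tearing, not after.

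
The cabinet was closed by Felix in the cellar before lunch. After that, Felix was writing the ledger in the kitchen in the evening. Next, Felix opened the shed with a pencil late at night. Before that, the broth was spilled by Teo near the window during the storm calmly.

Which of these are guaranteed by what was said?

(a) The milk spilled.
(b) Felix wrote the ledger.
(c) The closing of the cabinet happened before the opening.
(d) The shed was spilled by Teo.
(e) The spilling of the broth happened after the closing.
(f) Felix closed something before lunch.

(a) Not entailed — the broth is what spilled, not the milk.
(b) Not entailed — 'was writing' is progressive on an accomplishment; it does not entail the completed 'wrote'.
(c) Entailed — the narrative places the closing before the opening.
(d) Not entailed — Teo spilled the broth, not the shed; the shed belongs to the opening event.
(e) Not entailed — the narrative doesn't order the closing relative to the spilling.
(f) Entailed — the original entails any weakening of itself; this just drops 'in the cellar' and generalizes the patient.

(c), (f)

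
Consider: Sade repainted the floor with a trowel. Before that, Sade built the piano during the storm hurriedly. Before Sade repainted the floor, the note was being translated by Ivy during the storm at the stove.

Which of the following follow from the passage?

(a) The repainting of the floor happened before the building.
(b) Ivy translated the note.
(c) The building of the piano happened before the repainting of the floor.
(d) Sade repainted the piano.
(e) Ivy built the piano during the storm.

(a) Not entailed — the narrative places the building before the repainting, not after.
(b) Not entailed — 'was translating' is progressive on an accomplishment; it does not entail the completed 'translated'.
(c) Entailed — the narrative places the building before the repainting.
(d) Not entailed — Sade repainted the floor, not the piano; the piano belongs to the building event.
(e) Not entailed — the passage has Sade building the piano, not Ivy.

(c)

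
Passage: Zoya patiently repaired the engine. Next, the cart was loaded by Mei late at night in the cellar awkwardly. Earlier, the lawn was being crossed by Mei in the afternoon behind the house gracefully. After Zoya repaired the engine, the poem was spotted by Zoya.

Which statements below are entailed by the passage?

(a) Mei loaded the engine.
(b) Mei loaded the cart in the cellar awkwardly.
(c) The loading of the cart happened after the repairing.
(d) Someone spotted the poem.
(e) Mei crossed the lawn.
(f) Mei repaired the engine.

(b), (c), (d)

(a) Not entailed — Mei loaded the cart, not the engine; the engine belongs to the repairing event.
(b) Entailed — the original entails any weakening of itself; this just drops 'late at night'.
(c) Entailed — the narrative places the repairing before the loading.
(d) Entailed — the original entails any weakening of itself; this just generalizes the agent.
(e) Not entailed — 'was crossing' is progressive on an accomplishment; it does not entail the completed 'crossed'.
(f) Not entailed — the passage has Zoya repairing the engine, not Mei.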